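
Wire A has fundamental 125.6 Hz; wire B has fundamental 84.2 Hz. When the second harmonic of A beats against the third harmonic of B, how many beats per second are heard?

1.4 Hz

Second harmonic of the first: 2·125.6 = 251.2 Hz.
Third harmonic of the second: 3·84.2 = 252.6 Hz.
f_beat = |251.2 − 252.6| = 1.4 Hz.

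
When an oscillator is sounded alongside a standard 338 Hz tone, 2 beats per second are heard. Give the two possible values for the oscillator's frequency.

|f − 338| = 2, so f = 338 ± 2.

336 Hz or 340 Hz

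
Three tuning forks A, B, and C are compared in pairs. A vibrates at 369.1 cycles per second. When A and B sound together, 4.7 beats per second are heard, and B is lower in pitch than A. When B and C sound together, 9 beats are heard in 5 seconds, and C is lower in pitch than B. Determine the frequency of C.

362.6 Hz

B is below A, so f_B = 369.1 − 4.7 = 364.4 Hz.
B–C: Beat frequency = 9/5 = 1.8 Hz.
C is below B, so f_C = 364.4 − 1.8 = 362.6 Hz.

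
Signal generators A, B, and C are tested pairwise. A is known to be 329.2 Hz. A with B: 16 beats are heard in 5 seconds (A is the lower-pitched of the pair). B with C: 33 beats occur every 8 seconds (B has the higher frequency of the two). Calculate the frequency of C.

328.275 Hz

A–B: Beat frequency = 16/5 = 3.2 Hz.
B is above A, so f_B = 329.2 + 3.2 = 332.4 Hz.
B–C: Beat frequency = 33/8 = 4.125 Hz.
C is below B, so f_C = 332.4 − 4.125 = 328.275 Hz.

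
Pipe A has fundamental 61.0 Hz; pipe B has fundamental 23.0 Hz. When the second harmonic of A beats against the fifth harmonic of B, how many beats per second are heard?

Second harmonic of the first: 2·61.0 = 122.0 Hz.
Fifth harmonic of the second: 5·23.0 = 115.0 Hz.
f_beat = |122.0 − 115.0| = 7.0 Hz.

7.0 Hz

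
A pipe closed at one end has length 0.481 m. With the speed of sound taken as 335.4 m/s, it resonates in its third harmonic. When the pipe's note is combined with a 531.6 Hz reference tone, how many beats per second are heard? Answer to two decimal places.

8.63 Hz

Closed pipe (odd harmonics): f_n = n·v/(4L) = 3·335.4/(4·0.481) = 522.9730 Hz.
f_beat = |522.9730 − 531.6| = 8.63 Hz.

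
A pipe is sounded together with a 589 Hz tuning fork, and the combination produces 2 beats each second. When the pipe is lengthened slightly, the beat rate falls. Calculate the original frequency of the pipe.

|f − 589| = 2, so the pipe was at either 587 Hz or 591 Hz.
A longer pipe has a lower fundamental; the adjustment lowers the pipe's frequency.
The beat rate fell, so the adjustment moved the pipe toward 589 Hz — it must have started above the reference.

591 Hz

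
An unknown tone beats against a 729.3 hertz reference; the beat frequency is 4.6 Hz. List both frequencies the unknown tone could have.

724.7 Hz or 733.9 Hz

|f − 729.3| = 4.6, so f = 729.3 ± 4.6.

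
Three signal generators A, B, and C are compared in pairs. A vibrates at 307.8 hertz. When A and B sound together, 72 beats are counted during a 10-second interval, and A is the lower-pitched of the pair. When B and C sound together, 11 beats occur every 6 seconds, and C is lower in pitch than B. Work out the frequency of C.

313.1667 Hz

A–B: Beat frequency = 72/10 = 7.2 Hz.
B is above A, so f_B = 307.8 + 7.2 = 315 Hz.
B–C: Beat frequency = 11/6 = 1.8333 Hz.
C is below B, so f_C = 315 − 1.8333 = 313.1667 Hz.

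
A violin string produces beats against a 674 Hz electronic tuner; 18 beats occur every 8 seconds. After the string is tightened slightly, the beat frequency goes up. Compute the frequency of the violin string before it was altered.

676.25 Hz

Beat frequency = 18/8 = 2.25 Hz.
|f − 674| = 2.25, so the violin string was at either 671.75 Hz or 676.25 Hz.
Increasing tension raises a string's frequency; the adjustment raises the violin string's frequency.
The beat rate rose, so the adjustment moved the violin string further from 674 Hz — it was already above the reference.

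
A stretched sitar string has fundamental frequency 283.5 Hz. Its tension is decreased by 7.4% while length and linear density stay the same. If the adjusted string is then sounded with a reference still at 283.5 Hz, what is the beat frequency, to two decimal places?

10.69 Hz

For a string, f ∝ √T, so the new frequency is 283.5·√0.926 = 272.8089 Hz.
f_beat = |272.8089 − 283.5| = 10.69 Hz.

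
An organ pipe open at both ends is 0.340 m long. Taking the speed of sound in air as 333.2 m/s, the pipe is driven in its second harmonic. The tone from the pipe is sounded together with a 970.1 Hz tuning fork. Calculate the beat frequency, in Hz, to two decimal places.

Open pipe: f_n = n·v/(2L) = 2·333.2/(2·0.340) = 980.0000 Hz.
f_beat = |980.0000 − 970.1| = 9.90 Hz.

9.90 Hz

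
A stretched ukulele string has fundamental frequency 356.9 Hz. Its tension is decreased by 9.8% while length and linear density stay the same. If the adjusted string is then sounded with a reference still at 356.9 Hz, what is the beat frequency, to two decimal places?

For a string, f ∝ √T, so the new frequency is 356.9·√0.902 = 338.9611 Hz.
f_beat = |338.9611 − 356.9| = 17.94 Hz.

17.94 Hz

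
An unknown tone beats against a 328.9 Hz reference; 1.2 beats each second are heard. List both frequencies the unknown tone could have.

327.7 Hz or 330.1 Hz

|f − 328.9| = 1.2, so f = 328.9 ± 1.2.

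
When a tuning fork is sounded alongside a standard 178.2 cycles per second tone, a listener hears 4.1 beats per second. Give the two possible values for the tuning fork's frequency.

174.1 Hz or 182.3 Hz

|f − 178.2| = 4.1, so f = 178.2 ± 4.1.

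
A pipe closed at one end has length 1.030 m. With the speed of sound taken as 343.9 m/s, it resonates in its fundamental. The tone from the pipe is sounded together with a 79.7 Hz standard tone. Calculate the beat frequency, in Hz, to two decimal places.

3.77 Hz

Closed pipe (odd harmonics): f_n = n·v/(4L) = 1·343.9/(4·1.030) = 83.4709 Hz.
f_beat = |83.4709 − 79.7| = 3.77 Hz.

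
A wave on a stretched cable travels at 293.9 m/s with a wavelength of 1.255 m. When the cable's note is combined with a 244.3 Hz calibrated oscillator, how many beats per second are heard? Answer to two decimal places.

Source frequency f = v/λ = 293.9/1.255 = 234.1833 Hz.
f_beat = |234.1833 − 244.3| = 10.12 Hz.

10.12 Hz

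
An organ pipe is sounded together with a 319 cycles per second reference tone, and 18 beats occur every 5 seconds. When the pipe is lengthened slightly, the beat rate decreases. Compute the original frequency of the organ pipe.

Beat frequency = 18/5 = 3.6 Hz.
|f − 319| = 3.6, so the organ pipe was at either 315.4 Hz or 322.6 Hz.
A longer pipe has a lower fundamental; the adjustment lowers the organ pipe's frequency.
The beat rate fell, so the adjustment moved the organ pipe toward 319 Hz — it must have started above the reference.

322.6 Hz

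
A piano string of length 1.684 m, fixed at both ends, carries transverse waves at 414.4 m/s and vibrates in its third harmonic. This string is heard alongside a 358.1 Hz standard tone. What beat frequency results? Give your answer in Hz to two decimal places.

11.02 Hz

For a string fixed at both ends, f_n = n·v/(2L) = 3·414.4/(2·1.684) = 369.1211 Hz.
f_beat = |369.1211 − 358.1| = 11.02 Hz.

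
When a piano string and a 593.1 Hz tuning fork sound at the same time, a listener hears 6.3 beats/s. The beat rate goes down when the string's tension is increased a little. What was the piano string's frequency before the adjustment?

586.8 Hz

|f − 593.1| = 6.3, so the piano string was at either 586.8 Hz or 599.4 Hz.
Higher tension means higher frequency; the adjustment raises the piano string's frequency.
The beat rate fell, so the adjustment moved the piano string toward 593.1 Hz — it must have started below the reference.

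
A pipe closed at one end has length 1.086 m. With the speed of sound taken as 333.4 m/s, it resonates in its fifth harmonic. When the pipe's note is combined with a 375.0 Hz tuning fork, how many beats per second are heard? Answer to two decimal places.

Closed pipe (odd harmonics): f_n = n·v/(4L) = 5·333.4/(4·1.086) = 383.7477 Hz.
f_beat = |383.7477 − 375.0| = 8.75 Hz.

8.75 Hz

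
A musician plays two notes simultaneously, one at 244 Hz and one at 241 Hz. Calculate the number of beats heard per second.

The beat frequency equals the magnitude of the frequency difference.
|244 − 241| = 3 Hz.

3 Hz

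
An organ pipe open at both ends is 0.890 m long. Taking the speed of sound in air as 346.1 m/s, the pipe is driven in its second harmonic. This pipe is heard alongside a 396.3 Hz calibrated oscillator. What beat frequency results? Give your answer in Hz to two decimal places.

7.42 Hz

Open pipe: f_n = n·v/(2L) = 2·346.1/(2·0.890) = 388.8764 Hz.
f_beat = |388.8764 − 396.3| = 7.42 Hz.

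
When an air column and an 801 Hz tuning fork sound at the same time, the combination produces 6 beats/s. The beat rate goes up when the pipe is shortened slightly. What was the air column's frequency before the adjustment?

807 Hz

|f − 801| = 6, so the air column was at either 795 Hz or 807 Hz.
A shorter pipe has a higher fundamental; the adjustment raises the air column's frequency.
The beat rate rose, so the adjustment moved the air column further from 801 Hz — it was already above the reference.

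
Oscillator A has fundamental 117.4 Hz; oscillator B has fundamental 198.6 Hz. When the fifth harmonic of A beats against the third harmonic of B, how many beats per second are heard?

Fifth harmonic of the first: 5·117.4 = 587.0 Hz.
Third harmonic of the second: 3·198.6 = 595.8 Hz.
f_beat = |587.0 − 595.8| = 8.8 Hz.

8.8 Hz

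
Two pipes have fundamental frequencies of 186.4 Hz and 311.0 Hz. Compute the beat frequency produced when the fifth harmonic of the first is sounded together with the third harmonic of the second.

Fifth harmonic of the first: 5·186.4 = 932.0 Hz.
Third harmonic of the second: 3·311.0 = 933.0 Hz.
f_beat = |932.0 − 933.0| = 1.0 Hz.

1.0 Hz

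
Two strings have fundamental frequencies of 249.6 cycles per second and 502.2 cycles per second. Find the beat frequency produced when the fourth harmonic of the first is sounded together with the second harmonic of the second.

Fourth harmonic of the first: 4·249.6 = 998.4 Hz.
Second harmonic of the second: 2·502.2 = 1004.4 Hz.
f_beat = |998.4 − 1004.4| = 6.0 Hz.

6.0 Hz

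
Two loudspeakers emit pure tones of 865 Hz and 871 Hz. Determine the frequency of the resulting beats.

6 Hz

f_beat = |f₁ − f₂|.
|865 − 871| = 6 Hz.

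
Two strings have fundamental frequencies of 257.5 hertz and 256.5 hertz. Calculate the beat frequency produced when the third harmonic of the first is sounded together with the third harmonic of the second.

Third harmonic of the first: 3·257.5 = 772.5 Hz.
Third harmonic of the second: 3·256.5 = 769.5 Hz.
f_beat = |772.5 − 769.5| = 3.0 Hz.

3.0 Hz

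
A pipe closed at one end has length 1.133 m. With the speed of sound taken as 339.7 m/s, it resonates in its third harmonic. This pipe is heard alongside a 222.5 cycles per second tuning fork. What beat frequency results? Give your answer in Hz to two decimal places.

2.37 Hz

Closed pipe (odd harmonics): f_n = n·v/(4L) = 3·339.7/(4·1.133) = 224.8676 Hz.
f_beat = |224.8676 − 222.5| = 2.37 Hz.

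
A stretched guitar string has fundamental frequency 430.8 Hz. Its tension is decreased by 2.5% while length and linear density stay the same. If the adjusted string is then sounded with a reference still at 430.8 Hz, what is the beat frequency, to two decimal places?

5.42 Hz

For a string, f ∝ √T, so the new frequency is 430.8·√0.975 = 425.3809 Hz.
f_beat = |425.3809 − 430.8| = 5.42 Hz.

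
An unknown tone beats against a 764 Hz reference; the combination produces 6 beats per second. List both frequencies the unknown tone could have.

758 Hz or 770 Hz

|f − 764| = 6, so f = 764 ± 6.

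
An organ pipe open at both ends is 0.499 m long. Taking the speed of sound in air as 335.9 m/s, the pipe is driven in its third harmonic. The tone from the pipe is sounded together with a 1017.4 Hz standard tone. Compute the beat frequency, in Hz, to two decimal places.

7.68 Hz

Open pipe: f_n = n·v/(2L) = 3·335.9/(2·0.499) = 1009.7194 Hz.
f_beat = |1009.7194 − 1017.4| = 7.68 Hz.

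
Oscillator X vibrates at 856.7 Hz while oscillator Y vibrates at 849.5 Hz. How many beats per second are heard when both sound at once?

7.2 Hz

The beat frequency equals the magnitude of the frequency difference.
|856.7 − 849.5| = 7.2 Hz.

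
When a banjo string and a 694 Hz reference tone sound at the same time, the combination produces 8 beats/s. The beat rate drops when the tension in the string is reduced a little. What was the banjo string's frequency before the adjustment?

702 Hz

|f − 694| = 8, so the banjo string was at either 686 Hz or 702 Hz.
Lower tension means lower frequency; the adjustment lowers the banjo string's frequency.
The beat rate fell, so the adjustment moved the banjo string toward 694 Hz — it must have started above the reference.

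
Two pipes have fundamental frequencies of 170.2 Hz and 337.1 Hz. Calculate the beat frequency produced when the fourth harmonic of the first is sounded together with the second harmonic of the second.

6.6 Hz

Fourth harmonic of the first: 4·170.2 = 680.8 Hz.
Second harmonic of the second: 2·337.1 = 674.2 Hz.
f_beat = |680.8 − 674.2| = 6.6 Hz.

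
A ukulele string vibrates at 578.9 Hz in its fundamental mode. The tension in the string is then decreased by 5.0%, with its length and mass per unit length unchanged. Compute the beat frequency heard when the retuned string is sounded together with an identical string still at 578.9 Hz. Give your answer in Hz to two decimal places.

14.66 Hz

For a string, f ∝ √T, so the new frequency is 578.9·√0.950 = 564.2419 Hz.
f_beat = |564.2419 − 578.9| = 14.66 Hz.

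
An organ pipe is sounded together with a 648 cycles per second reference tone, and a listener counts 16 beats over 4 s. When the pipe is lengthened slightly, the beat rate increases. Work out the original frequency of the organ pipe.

644 Hz

Beat frequency = 16/4 = 4 Hz.
|f − 648| = 4, so the organ pipe was at either 644 Hz or 652 Hz.
A longer pipe has a lower fundamental; the adjustment lowers the organ pipe's frequency.
The beat rate rose, so the adjustment moved the organ pipe further from 648 Hz — it was already below the reference.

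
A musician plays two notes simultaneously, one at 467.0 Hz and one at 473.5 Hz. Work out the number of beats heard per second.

6.5 Hz

Beats arise from superposition of two nearby frequencies; the beat rate is |f₁ − f₂|.
|467.0 − 473.5| = 6.5 Hz.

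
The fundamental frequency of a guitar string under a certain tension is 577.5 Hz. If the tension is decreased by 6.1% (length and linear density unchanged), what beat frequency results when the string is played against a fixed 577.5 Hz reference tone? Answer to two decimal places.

For a string, f ∝ √T, so the new frequency is 577.5·√0.939 = 559.6091 Hz.
f_beat = |559.6091 − 577.5| = 17.89 Hz.

17.89 Hz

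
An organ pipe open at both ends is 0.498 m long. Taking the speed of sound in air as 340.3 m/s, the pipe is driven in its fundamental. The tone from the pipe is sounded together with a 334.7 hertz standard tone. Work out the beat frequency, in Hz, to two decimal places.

Open pipe: f_n = n·v/(2L) = 1·340.3/(2·0.498) = 341.6667 Hz.
f_beat = |341.6667 − 334.7| = 6.97 Hz.

6.97 Hz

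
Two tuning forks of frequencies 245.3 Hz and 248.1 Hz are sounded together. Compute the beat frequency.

Beats arise from superposition of two nearby frequencies; the beat rate is |f₁ − f₂|.
|245.3 − 248.1| = 2.8 Hz.

2.8 Hz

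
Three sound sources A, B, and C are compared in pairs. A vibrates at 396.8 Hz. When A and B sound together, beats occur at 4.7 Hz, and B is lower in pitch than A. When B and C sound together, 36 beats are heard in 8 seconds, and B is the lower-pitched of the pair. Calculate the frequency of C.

B is below A, so f_B = 396.8 − 4.7 = 392.1 Hz.
B–C: Beat frequency = 36/8 = 4.5 Hz.
C is above B, so f_C = 392.1 + 4.5 = 396.6 Hz.

396.6 Hz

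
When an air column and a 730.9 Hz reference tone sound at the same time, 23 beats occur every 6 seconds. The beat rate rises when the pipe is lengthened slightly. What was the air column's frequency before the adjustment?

Beat frequency = 23/6 = 3.8333 Hz.
|f − 730.9| = 3.8333, so the air column was at either 727.0667 Hz or 734.7333 Hz.
A longer pipe has a lower fundamental; the adjustment lowers the air column's frequency.
The beat rate rose, so the adjustment moved the air column further from 730.9 Hz — it was already below the reference.

727.0667 Hz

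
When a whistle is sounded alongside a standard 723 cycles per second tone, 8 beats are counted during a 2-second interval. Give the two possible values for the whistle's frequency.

Beat frequency = 8/2 = 4 Hz.
|f − 723| = 4, so f = 723 ± 4.

719 Hz or 727 Hz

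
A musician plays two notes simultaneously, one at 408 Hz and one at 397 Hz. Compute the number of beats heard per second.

The beat frequency equals the magnitude of the frequency difference.
|408 − 397| = 11 Hz.

11 Hz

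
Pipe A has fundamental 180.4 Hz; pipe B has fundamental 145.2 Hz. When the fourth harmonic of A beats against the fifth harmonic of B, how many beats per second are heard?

4.4 Hz

Fourth harmonic of the first: 4·180.4 = 721.6 Hz.
Fifth harmonic of the second: 5·145.2 = 726.0 Hz.
f_beat = |721.6 − 726.0| = 4.4 Hz.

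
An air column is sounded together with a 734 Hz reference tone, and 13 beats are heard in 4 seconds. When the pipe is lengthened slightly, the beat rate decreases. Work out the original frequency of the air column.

Beat frequency = 13/4 = 3.25 Hz.
|f − 734| = 3.25, so the air column was at either 730.75 Hz or 737.25 Hz.
A longer pipe has a lower fundamental; the adjustment lowers the air column's frequency.
The beat rate fell, so the adjustment moved the air column toward 734 Hz — it must have started above the reference.

737.25 Hz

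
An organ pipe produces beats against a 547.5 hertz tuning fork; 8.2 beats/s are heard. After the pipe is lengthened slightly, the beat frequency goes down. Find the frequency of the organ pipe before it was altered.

555.7 Hz

|f − 547.5| = 8.2, so the organ pipe was at either 539.3 Hz or 555.7 Hz.
A longer pipe has a lower fundamental; the adjustment lowers the organ pipe's frequency.
The beat rate fell, so the adjustment moved the organ pipe toward 547.5 Hz — it must have started above the reference.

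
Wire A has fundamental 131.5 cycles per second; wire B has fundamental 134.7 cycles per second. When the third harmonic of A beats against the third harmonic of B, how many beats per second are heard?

Third harmonic of the first: 3·131.5 = 394.5 Hz.
Third harmonic of the second: 3·134.7 = 404.1 Hz.
f_beat = |394.5 − 404.1| = 9.6 Hz.

9.6 Hz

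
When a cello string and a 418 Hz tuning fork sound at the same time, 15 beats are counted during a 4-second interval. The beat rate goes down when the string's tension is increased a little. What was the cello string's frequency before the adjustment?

Beat frequency = 15/4 = 3.75 Hz.
|f − 418| = 3.75, so the cello string was at either 414.25 Hz or 421.75 Hz.
Higher tension means higher frequency; the adjustment raises the cello string's frequency.
The beat rate fell, so the adjustment moved the cello string toward 418 Hz — it must have started below the reference.

414.25 Hz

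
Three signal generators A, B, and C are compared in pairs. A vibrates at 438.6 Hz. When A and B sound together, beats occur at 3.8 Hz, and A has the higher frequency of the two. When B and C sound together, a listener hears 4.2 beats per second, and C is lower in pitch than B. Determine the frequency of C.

430.6 Hz

B is below A, so f_B = 438.6 − 3.8 = 434.8 Hz.
C is below B, so f_C = 434.8 − 4.2 = 430.6 Hz.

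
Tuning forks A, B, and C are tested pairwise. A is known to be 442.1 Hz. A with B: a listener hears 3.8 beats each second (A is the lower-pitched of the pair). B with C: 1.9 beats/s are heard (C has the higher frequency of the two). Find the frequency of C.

B is above A, so f_B = 442.1 + 3.8 = 445.9 Hz.
C is above B, so f_C = 445.9 + 1.9 = 447.8 Hz.

447.8 Hz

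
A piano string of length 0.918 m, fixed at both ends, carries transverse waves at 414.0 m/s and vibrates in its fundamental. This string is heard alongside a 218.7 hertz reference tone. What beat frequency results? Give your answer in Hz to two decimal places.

6.79 Hz

For a string fixed at both ends, f_n = n·v/(2L) = 1·414.0/(2·0.918) = 225.4902 Hz.
f_beat = |225.4902 − 218.7| = 6.79 Hz.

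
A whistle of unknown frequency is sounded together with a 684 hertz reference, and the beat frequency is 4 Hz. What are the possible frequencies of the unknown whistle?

680 Hz or 688 Hz

|f − 684| = 4, so f = 684 ± 4.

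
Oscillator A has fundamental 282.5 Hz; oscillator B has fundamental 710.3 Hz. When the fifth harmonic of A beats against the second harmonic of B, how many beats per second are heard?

Fifth harmonic of the first: 5·282.5 = 1412.5 Hz.
Second harmonic of the second: 2·710.3 = 1420.6 Hz.
f_beat = |1412.5 − 1420.6| = 8.1 Hz.

8.1 Hz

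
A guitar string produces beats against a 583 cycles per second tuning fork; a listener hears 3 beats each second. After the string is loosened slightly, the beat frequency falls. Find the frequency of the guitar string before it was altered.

|f − 583| = 3, so the guitar string was at either 580 Hz or 586 Hz.
Reducing tension lowers a string's frequency; the adjustment lowers the guitar string's frequency.
The beat rate fell, so the adjustment moved the guitar string toward 583 Hz — it must have started above the reference.

586 Hz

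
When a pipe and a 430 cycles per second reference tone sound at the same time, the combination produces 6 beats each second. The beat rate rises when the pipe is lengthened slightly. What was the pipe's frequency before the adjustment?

|f − 430| = 6, so the pipe was at either 424 Hz or 436 Hz.
A longer pipe has a lower fundamental; the adjustment lowers the pipe's frequency.
The beat rate rose, so the adjustment moved the pipe further from 430 Hz — it was already below the reference.

424 Hz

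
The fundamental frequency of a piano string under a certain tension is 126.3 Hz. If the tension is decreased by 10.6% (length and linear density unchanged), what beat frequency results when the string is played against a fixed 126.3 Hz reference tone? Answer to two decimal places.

6.88 Hz

For a string, f ∝ √T, so the new frequency is 126.3·√0.894 = 119.4186 Hz.
f_beat = |119.4186 − 126.3| = 6.88 Hz.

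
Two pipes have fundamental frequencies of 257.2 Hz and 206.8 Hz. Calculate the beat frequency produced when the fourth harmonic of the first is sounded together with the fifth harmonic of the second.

Fourth harmonic of the first: 4·257.2 = 1028.8 Hz.
Fifth harmonic of the second: 5·206.8 = 1034.0 Hz.
f_beat = |1028.8 − 1034.0| = 5.2 Hz.

5.2 Hz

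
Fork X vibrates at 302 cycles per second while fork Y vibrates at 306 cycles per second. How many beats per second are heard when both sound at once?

4 Hz

The beat frequency equals the magnitude of the frequency difference.
|302 − 306| = 4 Hz.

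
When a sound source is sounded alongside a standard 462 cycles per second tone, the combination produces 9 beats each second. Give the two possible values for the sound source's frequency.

|f − 462| = 9, so f = 462 ± 9.

453 Hz or 471 Hz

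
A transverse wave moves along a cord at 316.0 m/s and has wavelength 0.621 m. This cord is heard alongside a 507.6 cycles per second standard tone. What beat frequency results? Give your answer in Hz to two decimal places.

Source frequency f = v/λ = 316.0/0.621 = 508.8567 Hz.
f_beat = |508.8567 − 507.6| = 1.26 Hz.

1.26 Hz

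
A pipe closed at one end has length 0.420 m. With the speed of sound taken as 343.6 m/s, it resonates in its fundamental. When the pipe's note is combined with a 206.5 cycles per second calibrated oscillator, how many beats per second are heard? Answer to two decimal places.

1.98 Hz

Closed pipe (odd harmonics): f_n = n·v/(4L) = 1·343.6/(4·0.420) = 204.5238 Hz.
f_beat = |204.5238 − 206.5| = 1.98 Hz.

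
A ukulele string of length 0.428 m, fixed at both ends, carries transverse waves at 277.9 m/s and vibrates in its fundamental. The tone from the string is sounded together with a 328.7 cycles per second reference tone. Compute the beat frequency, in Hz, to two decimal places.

4.05 Hz

For a string fixed at both ends, f_n = n·v/(2L) = 1·277.9/(2·0.428) = 324.6495 Hz.
f_beat = |324.6495 − 328.7| = 4.05 Hz.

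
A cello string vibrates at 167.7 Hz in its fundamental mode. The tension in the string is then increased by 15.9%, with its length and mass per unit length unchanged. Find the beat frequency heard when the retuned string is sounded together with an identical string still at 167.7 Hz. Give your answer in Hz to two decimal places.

12.84 Hz

For a string, f ∝ √T, so the new frequency is 167.7·√1.159 = 180.5406 Hz.
f_beat = |180.5406 − 167.7| = 12.84 Hz.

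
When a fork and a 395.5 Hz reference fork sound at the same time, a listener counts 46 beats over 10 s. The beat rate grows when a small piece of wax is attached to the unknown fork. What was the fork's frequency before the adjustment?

Beat frequency = 46/10 = 4.6 Hz.
|f − 395.5| = 4.6, so the fork was at either 390.9 Hz or 400.1 Hz.
Loading a fork with wax lowers its frequency; the adjustment lowers the fork's frequency.
The beat rate rose, so the adjustment moved the fork further from 395.5 Hz — it was already below the reference.

390.9 Hz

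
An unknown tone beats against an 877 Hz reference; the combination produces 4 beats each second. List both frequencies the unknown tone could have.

|f − 877| = 4, so f = 877 ± 4.

873 Hz or 881 Hz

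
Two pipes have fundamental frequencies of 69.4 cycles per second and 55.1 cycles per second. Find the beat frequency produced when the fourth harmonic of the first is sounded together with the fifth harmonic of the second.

2.1 Hz

Fourth harmonic of the first: 4·69.4 = 277.6 Hz.
Fifth harmonic of the second: 5·55.1 = 275.5 Hz.
f_beat = |277.6 − 275.5| = 2.1 Hz.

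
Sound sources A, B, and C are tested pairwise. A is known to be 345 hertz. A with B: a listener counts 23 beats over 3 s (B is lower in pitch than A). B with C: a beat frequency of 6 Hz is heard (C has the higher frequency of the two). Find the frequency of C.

A–B: Beat frequency = 23/3 = 7.6667 Hz.
B is below A, so f_B = 345 − 7.6667 = 337.3333 Hz.
C is above B, so f_C = 337.3333 + 6 = 343.3333 Hz.

343.3333 Hz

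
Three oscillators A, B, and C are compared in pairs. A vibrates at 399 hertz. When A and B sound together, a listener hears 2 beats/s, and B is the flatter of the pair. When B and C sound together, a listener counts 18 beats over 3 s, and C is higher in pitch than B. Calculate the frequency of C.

B is below A, so f_B = 399 − 2 = 397 Hz.
B–C: Beat frequency = 18/3 = 6 Hz.
C is above B, so f_C = 397 + 6 = 403 Hz.

403 Hz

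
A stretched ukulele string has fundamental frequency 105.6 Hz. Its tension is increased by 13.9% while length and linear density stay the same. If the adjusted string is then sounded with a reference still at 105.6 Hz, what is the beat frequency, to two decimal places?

7.10 Hz

For a string, f ∝ √T, so the new frequency is 105.6·√1.139 = 112.7005 Hz.
f_beat = |112.7005 − 105.6| = 7.10 Hz.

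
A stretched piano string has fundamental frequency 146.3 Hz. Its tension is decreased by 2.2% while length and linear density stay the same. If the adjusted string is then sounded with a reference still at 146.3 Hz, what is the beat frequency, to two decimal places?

For a string, f ∝ √T, so the new frequency is 146.3·√0.978 = 144.6818 Hz.
f_beat = |144.6818 − 146.3| = 1.62 Hz.

1.62 Hz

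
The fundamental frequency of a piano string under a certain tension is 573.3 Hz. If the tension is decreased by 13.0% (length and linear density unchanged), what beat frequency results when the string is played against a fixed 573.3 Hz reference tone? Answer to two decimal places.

For a string, f ∝ √T, so the new frequency is 573.3·√0.870 = 534.7386 Hz.
f_beat = |534.7386 − 573.3| = 38.56 Hz.

38.56 Hz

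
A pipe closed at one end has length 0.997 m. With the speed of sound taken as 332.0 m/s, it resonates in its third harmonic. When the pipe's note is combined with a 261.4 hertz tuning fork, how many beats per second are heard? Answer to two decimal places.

11.65 Hz

Closed pipe (odd harmonics): f_n = n·v/(4L) = 3·332.0/(4·0.997) = 249.7492 Hz.
f_beat = |249.7492 − 261.4| = 11.65 Hz.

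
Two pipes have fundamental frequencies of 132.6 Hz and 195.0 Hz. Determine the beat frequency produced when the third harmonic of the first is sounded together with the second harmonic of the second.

Third harmonic of the first: 3·132.6 = 397.8 Hz.
Second harmonic of the second: 2·195.0 = 390.0 Hz.
f_beat = |397.8 − 390.0| = 7.8 Hz.

7.8 Hz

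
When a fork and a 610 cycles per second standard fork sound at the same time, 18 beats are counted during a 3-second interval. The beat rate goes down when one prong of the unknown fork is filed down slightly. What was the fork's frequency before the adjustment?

Beat frequency = 18/3 = 6 Hz.
|f − 610| = 6, so the fork was at either 604 Hz or 616 Hz.
Filing a prong removes mass and raises the fork's frequency; the adjustment raises the fork's frequency.
The beat rate fell, so the adjustment moved the fork toward 610 Hz — it must have started below the reference.

604 Hz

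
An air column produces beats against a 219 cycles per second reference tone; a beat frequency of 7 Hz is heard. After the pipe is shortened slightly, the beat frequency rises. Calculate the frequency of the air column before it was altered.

|f − 219| = 7, so the air column was at either 212 Hz or 226 Hz.
A shorter pipe has a higher fundamental; the adjustment raises the air column's frequency.
The beat rate rose, so the adjustment moved the air column further from 219 Hz — it was already above the reference.

226 Hz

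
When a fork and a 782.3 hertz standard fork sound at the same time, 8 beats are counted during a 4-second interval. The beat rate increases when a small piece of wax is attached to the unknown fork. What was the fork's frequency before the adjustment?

Beat frequency = 8/4 = 2 Hz.
|f − 782.3| = 2, so the fork was at either 780.3 Hz or 784.3 Hz.
Loading a fork with wax lowers its frequency; the adjustment lowers the fork's frequency.
The beat rate rose, so the adjustment moved the fork further from 782.3 Hz — it was already below the reference.

780.3 Hz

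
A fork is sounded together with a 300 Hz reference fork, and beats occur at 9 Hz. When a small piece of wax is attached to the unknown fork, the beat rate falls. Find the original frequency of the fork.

309 Hz

|f − 300| = 9, so the fork was at either 291 Hz or 309 Hz.
Loading a fork with wax lowers its frequency; the adjustment lowers the fork's frequency.
The beat rate fell, so the adjustment moved the fork toward 300 Hz — it must have started above the reference.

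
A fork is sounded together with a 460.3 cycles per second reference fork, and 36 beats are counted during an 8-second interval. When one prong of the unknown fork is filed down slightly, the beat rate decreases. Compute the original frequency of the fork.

455.8 Hz

Beat frequency = 36/8 = 4.5 Hz.
|f − 460.3| = 4.5, so the fork was at either 455.8 Hz or 464.8 Hz.
Filing a prong removes mass and raises the fork's frequency; the adjustment raises the fork's frequency.
The beat rate fell, so the adjustment moved the fork toward 460.3 Hz — it must have started below the reference.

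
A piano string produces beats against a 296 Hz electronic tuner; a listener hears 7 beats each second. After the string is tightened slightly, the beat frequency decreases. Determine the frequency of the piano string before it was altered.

|f − 296| = 7, so the piano string was at either 289 Hz or 303 Hz.
Increasing tension raises a string's frequency; the adjustment raises the piano string's frequency.
The beat rate fell, so the adjustment moved the piano string toward 296 Hz — it must have started below the reference.

289 Hz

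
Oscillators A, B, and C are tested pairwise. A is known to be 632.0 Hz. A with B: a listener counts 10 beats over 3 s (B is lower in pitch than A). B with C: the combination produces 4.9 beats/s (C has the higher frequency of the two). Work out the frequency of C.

A–B: Beat frequency = 10/3 = 3.3333 Hz.
B is below A, so f_B = 632.0 − 3.3333 = 628.6667 Hz.
C is above B, so f_C = 628.6667 + 4.9 = 633.5667 Hz.

633.5667 Hz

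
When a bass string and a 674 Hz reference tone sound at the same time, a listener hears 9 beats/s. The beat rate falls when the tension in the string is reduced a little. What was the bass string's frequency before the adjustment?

|f − 674| = 9, so the bass string was at either 665 Hz or 683 Hz.
Lower tension means lower frequency; the adjustment lowers the bass string's frequency.
The beat rate fell, so the adjustment moved the bass string toward 674 Hz — it must have started above the reference.

683 Hz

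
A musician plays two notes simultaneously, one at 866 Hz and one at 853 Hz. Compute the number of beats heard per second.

Beats arise from superposition of two nearby frequencies; the beat rate is |f₁ − f₂|.
|866 − 853| = 13 Hz.

13 Hz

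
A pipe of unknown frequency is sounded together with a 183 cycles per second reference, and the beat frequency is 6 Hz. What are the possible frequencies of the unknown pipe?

177 Hz or 189 Hz

|f − 183| = 6, so f = 183 ± 6.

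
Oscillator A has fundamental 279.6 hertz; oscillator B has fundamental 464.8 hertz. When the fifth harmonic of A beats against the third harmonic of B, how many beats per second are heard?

Fifth harmonic of the first: 5·279.6 = 1398.0 Hz.
Third harmonic of the second: 3·464.8 = 1394.4 Hz.
f_beat = |1398.0 − 1394.4| = 3.6 Hz.

3.6 Hz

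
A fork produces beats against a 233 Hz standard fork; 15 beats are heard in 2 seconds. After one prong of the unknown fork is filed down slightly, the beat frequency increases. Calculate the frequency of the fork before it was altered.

240.5 Hz

Beat frequency = 15/2 = 7.5 Hz.
|f − 233| = 7.5, so the fork was at either 225.5 Hz or 240.5 Hz.
Filing a prong removes mass and raises the fork's frequency; the adjustment raises the fork's frequency.
The beat rate rose, so the adjustment moved the fork further from 233 Hz — it was already above the reference.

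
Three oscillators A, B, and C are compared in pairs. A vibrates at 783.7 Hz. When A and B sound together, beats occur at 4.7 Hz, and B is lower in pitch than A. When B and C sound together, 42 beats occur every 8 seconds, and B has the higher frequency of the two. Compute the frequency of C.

773.75 Hz

B is below A, so f_B = 783.7 − 4.7 = 779 Hz.
B–C: Beat frequency = 42/8 = 5.25 Hz.
C is below B, so f_C = 779 − 5.25 = 773.75 Hz.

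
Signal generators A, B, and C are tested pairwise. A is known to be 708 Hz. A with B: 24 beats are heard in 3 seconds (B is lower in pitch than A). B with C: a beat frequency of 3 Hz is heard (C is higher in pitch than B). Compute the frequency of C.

A–B: Beat frequency = 24/3 = 8 Hz.
B is below A, so f_B = 708 − 8 = 700 Hz.
C is above B, so f_C = 700 + 3 = 703 Hz.

703 Hz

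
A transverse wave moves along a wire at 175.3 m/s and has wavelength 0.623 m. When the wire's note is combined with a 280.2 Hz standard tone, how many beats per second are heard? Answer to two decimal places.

Source frequency f = v/λ = 175.3/0.623 = 281.3804 Hz.
f_beat = |281.3804 − 280.2| = 1.18 Hz.

1.18 Hz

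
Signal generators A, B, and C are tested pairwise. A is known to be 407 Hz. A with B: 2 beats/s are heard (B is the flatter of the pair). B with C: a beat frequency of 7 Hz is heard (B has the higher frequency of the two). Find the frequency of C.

B is below A, so f_B = 407 − 2 = 405 Hz.
C is below B, so f_C = 405 − 7 = 398 Hz.

398 Hz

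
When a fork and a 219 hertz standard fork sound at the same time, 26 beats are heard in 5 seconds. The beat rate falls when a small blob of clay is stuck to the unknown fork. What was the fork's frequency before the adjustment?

Beat frequency = 26/5 = 5.2 Hz.
|f − 219| = 5.2, so the fork was at either 213.8 Hz or 224.2 Hz.
Adding mass to a fork lowers its frequency; the adjustment lowers the fork's frequency.
The beat rate fell, so the adjustment moved the fork toward 219 Hz — it must have started above the reference.

224.2 Hz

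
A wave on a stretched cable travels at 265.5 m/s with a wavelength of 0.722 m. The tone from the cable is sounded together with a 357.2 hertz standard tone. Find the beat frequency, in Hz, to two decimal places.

Source frequency f = v/λ = 265.5/0.722 = 367.7285 Hz.
f_beat = |367.7285 − 357.2| = 10.53 Hz.

10.53 Hz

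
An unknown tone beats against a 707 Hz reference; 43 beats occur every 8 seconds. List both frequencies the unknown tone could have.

701.625 Hz or 712.375 Hz

Beat frequency = 43/8 = 5.375 Hz.
|f − 707| = 5.375, so f = 707 ± 5.375.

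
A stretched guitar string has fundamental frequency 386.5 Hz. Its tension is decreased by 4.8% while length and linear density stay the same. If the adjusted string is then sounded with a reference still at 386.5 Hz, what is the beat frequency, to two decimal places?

For a string, f ∝ √T, so the new frequency is 386.5·√0.952 = 377.1099 Hz.
f_beat = |377.1099 − 386.5| = 9.39 Hz.

9.39 Hz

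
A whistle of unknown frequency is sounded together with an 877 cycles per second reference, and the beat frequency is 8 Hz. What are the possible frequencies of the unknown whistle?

|f − 877| = 8, so f = 877 ± 8.

869 Hz or 885 Hz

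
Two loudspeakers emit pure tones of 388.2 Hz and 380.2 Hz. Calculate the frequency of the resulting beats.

8 Hz

The beat frequency equals the magnitude of the frequency difference.
|388.2 − 380.2| = 8 Hz.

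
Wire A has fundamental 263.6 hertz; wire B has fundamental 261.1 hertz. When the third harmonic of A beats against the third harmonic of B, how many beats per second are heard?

7.5 Hz

Third harmonic of the first: 3·263.6 = 790.8 Hz.
Third harmonic of the second: 3·261.1 = 783.3 Hz.
f_beat = |790.8 − 783.3| = 7.5 Hz.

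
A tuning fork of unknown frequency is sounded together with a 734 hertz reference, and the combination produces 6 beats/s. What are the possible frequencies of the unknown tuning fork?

|f − 734| = 6, so f = 734 ± 6.

728 Hz or 740 Hz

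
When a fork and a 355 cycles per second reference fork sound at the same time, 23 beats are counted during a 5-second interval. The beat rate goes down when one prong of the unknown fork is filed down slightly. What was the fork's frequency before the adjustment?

350.4 Hz

Beat frequency = 23/5 = 4.6 Hz.
|f − 355| = 4.6, so the fork was at either 350.4 Hz or 359.6 Hz.
Filing a prong removes mass and raises the fork's frequency; the adjustment raises the fork's frequency.
The beat rate fell, so the adjustment moved the fork toward 355 Hz — it must have started below the reference.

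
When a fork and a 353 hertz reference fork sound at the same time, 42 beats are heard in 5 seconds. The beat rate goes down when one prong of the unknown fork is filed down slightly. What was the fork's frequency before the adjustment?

344.6 Hz

Beat frequency = 42/5 = 8.4 Hz.
|f − 353| = 8.4, so the fork was at either 344.6 Hz or 361.4 Hz.
Filing a prong removes mass and raises the fork's frequency; the adjustment raises the fork's frequency.
The beat rate fell, so the adjustment moved the fork toward 353 Hz — it must have started below the reference.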